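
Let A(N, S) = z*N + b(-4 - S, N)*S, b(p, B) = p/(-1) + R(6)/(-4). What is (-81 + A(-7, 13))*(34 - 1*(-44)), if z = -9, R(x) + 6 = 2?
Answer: 16848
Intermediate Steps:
R(x) = -4 (R(x) = -6 + 2 = -4)
b(p, B) = 1 - p (b(p, B) = p/(-1) - 4/(-4) = p*(-1) - 4*(-1/4) = -p + 1 = 1 - p)
A(N, S) = -9*N + S*(5 + S) (A(N, S) = -9*N + (1 - (-4 - S))*S = -9*N + (1 + (4 + S))*S = -9*N + (5 + S)*S = -9*N + S*(5 + S))
(-81 + A(-7, 13))*(34 - 1*(-44)) = (-81 + (-9*(-7) + 13*(5 + 13)))*(34 - 1*(-44)) = (-81 + (63 + 13*18))*(34 + 44) = (-81 + (63 + 234))*78 = (-81 + 297)*78 = 216*78 = 16848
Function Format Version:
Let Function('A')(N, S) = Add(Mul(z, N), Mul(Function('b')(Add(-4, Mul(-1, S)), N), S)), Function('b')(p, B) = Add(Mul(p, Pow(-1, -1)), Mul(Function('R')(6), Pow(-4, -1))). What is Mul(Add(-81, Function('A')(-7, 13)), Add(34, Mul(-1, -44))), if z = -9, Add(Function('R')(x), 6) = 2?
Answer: 16848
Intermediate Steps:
Function('R')(x) = -4 (Function('R')(x) = Add(-6, 2) = -4)
Function('b')(p, B) = Add(1, Mul(-1, p)) (Function('b')(p, B) = Add(Mul(p, Pow(-1, -1)), Mul(-4, Pow(-4, -1))) = Add(Mul(p, -1), Mul(-4, Rational(-1, 4))) = Add(Mul(-1, p), 1) = Add(1, Mul(-1, p)))
Function('A')(N, S) = Add(Mul(-9, N), Mul(S, Add(5, S))) (Function('A')(N, S) = Add(Mul(-9, N), Mul(Add(1, Mul(-1, Add(-4, Mul(-1, S)))), S)) = Add(Mul(-9, N), Mul(Add(1, Add(4, S)), S)) = Add(Mul(-9, N), Mul(Add(5, S), S)) = Add(Mul(-9, N), Mul(S, Add(5, S))))
Mul(Add(-81, Function('A')(-7, 13)), Add(34, Mul(-1, -44))) = Mul(Add(-81, Add(Mul(-9, -7), Mul(13, Add(5, 13)))), Add(34, Mul(-1, -44))) = Mul(Add(-81, Add(63, Mul(13, 18))), Add(34, 44)) = Mul(Add(-81, Add(63, 234)), 78) = Mul(Add(-81, 297), 78) = Mul(216, 78) = 16848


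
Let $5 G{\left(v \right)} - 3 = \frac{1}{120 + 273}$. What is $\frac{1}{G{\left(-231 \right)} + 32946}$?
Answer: $\frac{393}{12948014} \approx 3.0352 \cdot 10^{-5}$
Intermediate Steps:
$G{\left(v \right)} = \frac{236}{393}$ ($G{\left(v \right)} = \frac{3}{5} + \frac{1}{5 \left(120 + 273\right)} = \frac{3}{5} + \frac{1}{5 \cdot 393} = \frac{3}{5} + \frac{1}{5} \cdot \frac{1}{393} = \frac{3}{5} + \frac{1}{1965} = \frac{236}{393}$)
$\frac{1}{G{\left(-231 \right)} + 32946} = \frac{1}{\frac{236}{393} + 32946} = \frac{1}{\frac{12948014}{393}} = \frac{393}{12948014}$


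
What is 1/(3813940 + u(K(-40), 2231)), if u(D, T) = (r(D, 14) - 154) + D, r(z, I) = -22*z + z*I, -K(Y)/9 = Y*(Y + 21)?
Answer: 1/3861666 ≈ 2.5896e-7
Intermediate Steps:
K(Y) = -9*Y*(21 + Y) (K(Y) = -9*Y*(Y + 21) = -9*Y*(21 + Y))
r(z, I) = -22*z + I*z
u(D, T) = -154 - 7*D (u(D, T) = (D*(-22 + 14) - 154) + D = (D*(-8) - 154) + D = (-8*D - 154) + D = (-154 - 8*D) + D = -154 - 7*D)
1/(3813940 + u(K(-40), 2231)) = 1/(3813940 + (-154 - (-63)*(-40)*(21 - 40))) = 1/(3813940 + (-154 - (-63)*(-40)*(-19))) = 1/(3813940 + (-154 - 7*(-6840))) = 1/(3813940 + (-154 + 47880)) = 1/(3813940 + 47726) = 1/3861666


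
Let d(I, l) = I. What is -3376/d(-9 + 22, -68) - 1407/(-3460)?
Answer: -11662669/44980 ≈ -259.29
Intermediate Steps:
-3376/d(-9 + 22, -68) - 1407/(-3460) = -3376/(-9 + 22) - 1407/(-3460) = -3376/13 - 1407*(-1/3460) = -3376*1/13 + 1407/3460 = -3376/13 + 1407/3460 = -11662669/44980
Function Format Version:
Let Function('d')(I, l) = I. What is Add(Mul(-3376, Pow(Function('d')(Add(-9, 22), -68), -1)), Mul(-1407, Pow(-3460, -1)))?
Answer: Rational(-11662669, 44980) ≈ -259.29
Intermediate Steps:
Add(Mul(-3376, Pow(Function('d')(Add(-9, 22), -68), -1)), Mul(-1407, Pow(-3460, -1))) = Add(Mul(-3376, Pow(Add(-9, 22), -1)), Mul(-1407, Pow(-3460, -1))) = Add(Mul(-3376, Pow(13, -1)), Mul(-1407, Rational(-1, 3460))) = Add(Mul(-3376, Rational(1, 13)), Rational(1407, 3460)) = Add(Rational(-3376, 13), Rational(1407, 3460)) = Rational(-11662669, 44980)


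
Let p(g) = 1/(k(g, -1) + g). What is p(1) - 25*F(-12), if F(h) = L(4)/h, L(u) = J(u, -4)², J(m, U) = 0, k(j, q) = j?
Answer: ½ ≈ 0.50000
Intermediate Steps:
p(g) = 1/(2*g) (p(g) = 1/(g + g) = 1/(2*g))
L(u) = 0 (L(u) = 0² = 0)
F(h) = 0 (F(h) = 0/h = 0)
p(1) - 25*F(-12) = (½)/1 - 25*0 = (½)*1 + 0 = ½ + 0 = ½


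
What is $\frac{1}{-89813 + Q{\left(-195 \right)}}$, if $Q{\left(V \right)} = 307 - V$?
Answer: $- \frac{1}{89311} \approx -1.1197 \cdot 10^{-5}$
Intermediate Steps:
$\frac{1}{-89813 + Q{\left(-195 \right)}} = \frac{1}{-89813 + \left(307 - -195\right)} = \frac{1}{-89813 + \left(307 + 195\right)} = \frac{1}{-89813 + 502} = \frac{1}{-89311} = - \frac{1}{89311}$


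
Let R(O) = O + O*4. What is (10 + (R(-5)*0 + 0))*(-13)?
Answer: -130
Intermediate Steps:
R(O) = 5*O (R(O) = O + 4*O = 5*O)
(10 + (R(-5)*0 + 0))*(-13) = (10 + ((5*(-5))*0 + 0))*(-13) = (10 + (-25*0 + 0))*(-13) = (10 + (0 + 0))*(-13) = (10 + 0)*(-13) = 10*(-13) = -130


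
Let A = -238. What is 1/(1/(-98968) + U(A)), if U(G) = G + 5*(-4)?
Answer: -98968/25533745 ≈ -0.0038760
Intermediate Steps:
U(G) = -20 + G (U(G) = G - 20 = -20 + G)
1/(1/(-98968) + U(A)) = 1/(1/(-98968) + (-20 - 238)) = 1/(-1/98968 - 258) = 1/(-25533745/98968) = -98968/25533745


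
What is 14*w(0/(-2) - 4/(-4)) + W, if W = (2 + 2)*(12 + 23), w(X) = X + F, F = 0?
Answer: 154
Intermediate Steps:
w(X) = X (w(X) = X + 0 = X)
W = 140 (W = 4*35 = 140)
14*w(0/(-2) - 4/(-4)) + W = 14*(0/(-2) - 4/(-4)) + 140 = 14*(0*(-½) - 4*(-¼)) + 140 = 14*(0 + 1) + 140 = 14*1 + 140 = 14 + 140 = 154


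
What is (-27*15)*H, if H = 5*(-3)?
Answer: 6075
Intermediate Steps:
H = -15
(-27*15)*H = -27*15*(-15) = -405*(-15) = 6075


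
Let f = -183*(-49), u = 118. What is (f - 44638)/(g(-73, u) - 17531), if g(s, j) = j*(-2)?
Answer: 35671/17767 ≈ 2.0077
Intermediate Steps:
f = 8967
g(s, j) = -2*j
(f - 44638)/(g(-73, u) - 17531) = (8967 - 44638)/(-2*118 - 17531) = -35671/(-236 - 17531) = -35671/(-17767) = -35671*(-1/17767) = 35671/17767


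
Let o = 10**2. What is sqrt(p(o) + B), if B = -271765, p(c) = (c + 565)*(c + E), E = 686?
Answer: 5*sqrt(10037) ≈ 500.92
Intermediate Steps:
o = 100
p(c) = (565 + c)*(686 + c) (p(c) = (c + 565)*(c + 686) = (565 + c)*(686 + c))
sqrt(p(o) + B) = sqrt((387590 + 100**2 + 1251*100) - 271765) = sqrt((387590 + 10000 + 125100) - 271765) = sqrt(522690 - 271765) = sqrt(250925) = 5*sqrt(10037)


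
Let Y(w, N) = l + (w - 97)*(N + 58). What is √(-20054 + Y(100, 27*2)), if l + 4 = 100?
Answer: I*√19622 ≈ 140.08*I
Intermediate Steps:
l = 96 (l = -4 + 100 = 96)
Y(w, N) = 96 + (-97 + w)*(58 + N) (Y(w, N) = 96 + (w - 97)*(N + 58) = 96 + (-97 + w)*(58 + N))
√(-20054 + Y(100, 27*2)) = √(-20054 + (-5530 - 2619*2 + 58*100 + (27*2)*100)) = √(-20054 + (-5530 - 97*54 + 5800 + 54*100)) = √(-20054 + (-5530 - 5238 + 5800 + 5400)) = √(-20054 + 432) = √(-19622) = I*√19622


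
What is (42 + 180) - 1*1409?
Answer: -1187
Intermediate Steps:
(42 + 180) - 1*1409 = 222 - 1409 = -1187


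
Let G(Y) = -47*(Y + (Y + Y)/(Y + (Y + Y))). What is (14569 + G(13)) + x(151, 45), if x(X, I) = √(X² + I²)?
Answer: 41780/3 + √24826 ≈ 14084.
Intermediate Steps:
G(Y) = -94/3 - 47*Y (G(Y) = -47*(Y + (2*Y)/(Y + 2*Y)) = -47*(Y + (2*Y)/((3*Y))) = -47*(Y + (2*Y)*(1/(3*Y))) = -47*(Y + ⅔) = -47*(⅔ + Y) = -94/3 - 47*Y)
x(X, I) = √(I² + X²)
(14569 + G(13)) + x(151, 45) = (14569 + (-94/3 - 47*13)) + √(45² + 151²) = (14569 + (-94/3 - 611)) + √(2025 + 22801) = (14569 - 1927/3) + √24826 = 41780/3 + √24826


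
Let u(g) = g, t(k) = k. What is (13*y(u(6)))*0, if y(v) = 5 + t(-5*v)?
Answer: 0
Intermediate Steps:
y(v) = 5 - 5*v
(13*y(u(6)))*0 = (13*(5 - 5*6))*0 = (13*(5 - 30))*0 = (13*(-25))*0 = -325*0 = 0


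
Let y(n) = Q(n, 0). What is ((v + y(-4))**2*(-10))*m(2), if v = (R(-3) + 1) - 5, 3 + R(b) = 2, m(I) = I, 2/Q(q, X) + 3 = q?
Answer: -27380/49 ≈ -558.78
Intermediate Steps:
Q(q, X) = 2/(-3 + q)
y(n) = 2/(-3 + n)
R(b) = -1 (R(b) = -3 + 2 = -1)
v = -5 (v = (-1 + 1) - 5 = 0 - 5 = -5)
((v + y(-4))**2*(-10))*m(2) = ((-5 + 2/(-3 - 4))**2*(-10))*2 = ((-5 + 2/(-7))**2*(-10))*2 = ((-5 + 2*(-1/7))**2*(-10))*2 = ((-5 - 2/7)**2*(-10))*2 = ((-37/7)**2*(-10))*2 = ((1369/49)*(-10))*2 = -13690/49*2 = -27380/49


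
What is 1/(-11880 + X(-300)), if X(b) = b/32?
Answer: -8/95115 ≈ -8.4109e-5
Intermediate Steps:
X(b) = b/32 (X(b) = b*(1/32) = b/32)
1/(-11880 + X(-300)) = 1/(-11880 + (1/32)*(-300)) = 1/(-11880 - 75/8) = 1/(-95115/8) = -8/95115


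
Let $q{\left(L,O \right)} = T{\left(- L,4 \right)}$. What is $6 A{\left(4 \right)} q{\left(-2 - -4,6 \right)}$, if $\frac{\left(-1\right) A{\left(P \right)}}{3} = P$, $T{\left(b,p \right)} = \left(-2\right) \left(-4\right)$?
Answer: $-576$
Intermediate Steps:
$T{\left(b,p \right)} = 8$
$q{\left(L,O \right)} = 8$
$A{\left(P \right)} = - 3 P$
$6 A{\left(4 \right)} q{\left(-2 - -4,6 \right)} = 6 \left(\left(-3\right) 4\right) 8 = 6 \left(-12\right) 8 = \left(-72\right) 8 = -576$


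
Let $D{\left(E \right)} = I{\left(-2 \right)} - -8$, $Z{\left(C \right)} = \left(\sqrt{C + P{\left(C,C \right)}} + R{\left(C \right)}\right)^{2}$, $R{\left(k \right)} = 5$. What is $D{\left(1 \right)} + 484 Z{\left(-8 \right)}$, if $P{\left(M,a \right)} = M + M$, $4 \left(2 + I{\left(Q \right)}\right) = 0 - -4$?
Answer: $491 + 9680 i \sqrt{6} \approx 491.0 + 23711.0 i$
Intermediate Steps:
$I{\left(Q \right)} = -1$ ($I{\left(Q \right)} = -2 + \frac{0 - -4}{4} = -2 + \frac{0 + 4}{4} = -2 + \frac{1}{4} \cdot 4 = -2 + 1 = -1$)
$P{\left(M,a \right)} = 2 M$
$Z{\left(C \right)} = \left(5 + \sqrt{3} \sqrt{C}\right)^{2}$ ($Z{\left(C \right)} = \left(\sqrt{C + 2 C} + 5\right)^{2} = \left(\sqrt{3 C} + 5\right)^{2} = \left(\sqrt{3} \sqrt{C} + 5\right)^{2} = \left(5 + \sqrt{3} \sqrt{C}\right)^{2}$)
$D{\left(E \right)} = 7$ ($D{\left(E \right)} = -1 - -8 = -1 + 8 = 7$)
$D{\left(1 \right)} + 484 Z{\left(-8 \right)} = 7 + 484 \left(5 + \sqrt{3} \sqrt{-8}\right)^{2} = 7 + 484 \left(5 + \sqrt{3} \cdot 2 i \sqrt{2}\right)^{2} = 7 + 484 \left(5 + 2 i \sqrt{6}\right)^{2}$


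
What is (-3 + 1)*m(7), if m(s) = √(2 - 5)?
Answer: -2*I*√3 ≈ -3.4641*I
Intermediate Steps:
m(s) = I*√3 (m(s) = √(-3) = I*√3)
(-3 + 1)*m(7) = (-3 + 1)*(I*√3) = -2*I*√3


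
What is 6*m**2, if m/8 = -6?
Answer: 13824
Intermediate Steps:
m = -48 (m = 8*(-6) = -48)
6*m**2 = 6*(-48)**2 = 6*2304 = 13824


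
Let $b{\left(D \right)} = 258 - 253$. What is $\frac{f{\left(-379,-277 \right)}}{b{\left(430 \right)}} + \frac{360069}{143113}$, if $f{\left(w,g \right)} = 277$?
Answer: $\frac{41442646}{715565} \approx 57.916$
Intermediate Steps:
$b{\left(D \right)} = 5$ ($b{\left(D \right)} = 258 - 253 = 5$)
$\frac{f{\left(-379,-277 \right)}}{b{\left(430 \right)}} + \frac{360069}{143113} = \frac{277}{5} + \frac{360069}{143113} = \frac{41442646}{715565}$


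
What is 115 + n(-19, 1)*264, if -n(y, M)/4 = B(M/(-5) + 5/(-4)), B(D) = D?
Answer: 8231/5 ≈ 1646.2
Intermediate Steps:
n(y, M) = 5 + 4*M/5 (n(y, M) = -4*(M/(-5) + 5/(-4)) = -4*(M*(-⅕) + 5*(-¼)) = -4*(-M/5 - 5/4) = -4*(-5/4 - M/5) = 5 + 4*M/5)
115 + n(-19, 1)*264 = 115 + (5 + (⅘)*1)*264 = 115 + (5 + ⅘)*264 = 115 + (29/5)*264 = 115 + 7656/5 = 8231/5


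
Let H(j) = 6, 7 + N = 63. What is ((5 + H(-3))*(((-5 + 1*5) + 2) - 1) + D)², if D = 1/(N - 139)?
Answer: 831744/6889 ≈ 120.74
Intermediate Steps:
N = 56 (N = -7 + 63 = 56)
D = -1/83 (D = 1/(56 - 139) = 1/(-83) = -1/83 ≈ -0.012048)
((5 + H(-3))*(((-5 + 1*5) + 2) - 1) + D)² = ((5 + 6)*(((-5 + 1*5) + 2) - 1) - 1/83)² = (11*(((-5 + 5) + 2) - 1) - 1/83)² = (11*((0 + 2) - 1) - 1/83)² = (11*(2 - 1) - 1/83)² = (11*1 - 1/83)² = (11 - 1/83)² = (912/83)² = 831744/6889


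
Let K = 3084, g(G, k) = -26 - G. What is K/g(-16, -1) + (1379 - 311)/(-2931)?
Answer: -1508314/4885 ≈ -308.76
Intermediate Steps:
K/g(-16, -1) + (1379 - 311)/(-2931) = 3084/(-26 - 1*(-16)) + (1379 - 311)/(-2931) = 3084/(-26 + 16) + 1068*(-1/2931) = 3084/(-10) - 356/977 = 3084*(-⅒) - 356/977 = -1542/5 - 356/977 = -1508314/4885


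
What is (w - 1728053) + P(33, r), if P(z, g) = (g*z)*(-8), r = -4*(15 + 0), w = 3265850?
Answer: 1553637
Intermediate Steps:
r = -60 (r = -4*15 = -60)
P(z, g) = -8*g*z
(w - 1728053) + P(33, r) = (3265850 - 1728053) - 8*(-60)*33 = 1537797 + 15840 = 1553637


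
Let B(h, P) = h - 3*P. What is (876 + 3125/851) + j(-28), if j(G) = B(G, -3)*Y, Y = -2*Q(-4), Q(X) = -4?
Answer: 619249/851 ≈ 727.67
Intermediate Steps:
Y = 8 (Y = -2*(-4) = 8)
j(G) = 72 + 8*G (j(G) = (G - 3*(-3))*8 = (G + 9)*8 = (9 + G)*8 = 72 + 8*G)
(876 + 3125/851) + j(-28) = (876 + 3125/851) + (72 + 8*(-28)) = (876 + 3125*(1/851)) + (72 - 224) = (876 + 3125/851) - 152 = 748601/851 - 152 = 619249/851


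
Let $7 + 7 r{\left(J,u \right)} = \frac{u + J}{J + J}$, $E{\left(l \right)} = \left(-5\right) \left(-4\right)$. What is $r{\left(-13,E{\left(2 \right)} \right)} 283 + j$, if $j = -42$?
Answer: $- \frac{8733}{26} \approx -335.88$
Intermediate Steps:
$E{\left(l \right)} = 20$
$r{\left(J,u \right)} = -1 + \frac{J + u}{14 J}$ ($r{\left(J,u \right)} = -1 + \frac{\left(u + J\right) \frac{1}{J + J}}{7} = -1 + \frac{\left(J + u\right) \frac{1}{2 J}}{7} = -1 + \frac{\frac{1}{2} \frac{1}{J} \left(J + u\right)}{7} = -1 + \frac{J + u}{14 J}$)
$r{\left(-13,E{\left(2 \right)} \right)} 283 + j = \frac{20 - -169}{14 \left(-13\right)} 283 - 42 = \frac{1}{14} \left(- \frac{1}{13}\right) \left(20 + 169\right) 283 - 42 = \frac{1}{14} \left(- \frac{1}{13}\right) 189 \cdot 283 - 42 = \left(- \frac{27}{26}\right) 283 - 42 = - \frac{7641}{26} - 42 = - \frac{8733}{26}$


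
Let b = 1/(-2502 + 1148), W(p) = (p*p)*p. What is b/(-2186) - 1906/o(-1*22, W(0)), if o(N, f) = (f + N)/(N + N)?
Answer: -11282925327/2959844 ≈ -3812.0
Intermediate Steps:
W(p) = p³ (W(p) = p²*p = p³)
o(N, f) = (N + f)/(2*N) (o(N, f) = (N + f)/((2*N)) = (N + f)*(1/(2*N)) = (N + f)/(2*N))
b = -1/1354 (b = 1/(-1354) = -1/1354 ≈ -0.00073855)
b/(-2186) - 1906/o(-1*22, W(0)) = -1/1354/(-2186) - 1906*(-44/(-1*22 + 0³)) = -1/1354*(-1/2186) - 1906*(-44/(-22 + 0)) = 1/2959844 - 1906/((½)*(-1/22)*(-22)) = 1/2959844 - 1906/½ = 1/2959844 - 1906*2 = 1/2959844 - 3812 = -11282925327/2959844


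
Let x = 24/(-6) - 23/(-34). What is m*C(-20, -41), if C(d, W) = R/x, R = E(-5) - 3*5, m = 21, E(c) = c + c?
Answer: 17850/113 ≈ 157.96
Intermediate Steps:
E(c) = 2*c
R = -25 (R = 2*(-5) - 3*5 = -10 - 15 = -25)
x = -113/34 (x = 24*(-⅙) - 23*(-1/34) = -4 + 23/34 = -113/34 ≈ -3.3235)
C(d, W) = 850/113 (C(d, W) = -25/(-113/34) = -25*(-34/113) = 850/113)
m*C(-20, -41) = 21*(850/113) = 17850/113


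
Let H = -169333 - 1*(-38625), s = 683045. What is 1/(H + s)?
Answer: 1/552337 ≈ 1.8105e-6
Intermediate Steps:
H = -130708 (H = -169333 + 38625 = -130708)
1/(H + s) = 1/(-130708 + 683045) = 1/552337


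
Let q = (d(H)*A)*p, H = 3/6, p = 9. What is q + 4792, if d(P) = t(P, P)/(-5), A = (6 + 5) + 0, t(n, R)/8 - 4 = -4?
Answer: 4792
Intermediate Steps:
t(n, R) = 0 (t(n, R) = 32 + 8*(-4) = 32 - 32 = 0)
H = ½ (H = 3*(⅙) = ½ ≈ 0.50000)
A = 11 (A = 11 + 0 = 11)
d(P) = 0 (d(P) = 0/(-5) = 0*(-⅕) = 0)
q = 0 (q = (0*11)*9 = 0*9 = 0)
q + 4792 = 0 + 4792 = 4792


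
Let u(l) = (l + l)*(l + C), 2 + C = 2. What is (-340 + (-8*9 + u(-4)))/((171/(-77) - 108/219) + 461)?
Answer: -1067990/1288013 ≈ -0.82918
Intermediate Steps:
C = 0 (C = -2 + 2 = 0)
u(l) = 2*l² (u(l) = (l + l)*(l + 0) = (2*l)*l = 2*l²)
(-340 + (-8*9 + u(-4)))/((171/(-77) - 108/219) + 461) = (-340 + (-8*9 + 2*(-4)²))/((171/(-77) - 108/219) + 461) = (-340 + (-72 + 2*16))/((171*(-1/77) - 108*1/219) + 461) = (-340 + (-72 + 32))/((-171/77 - 36/73) + 461) = (-340 - 40)/(-15255/5621 + 461) = -380/2576026/5621 = -380*5621/2576026 = -1067990/1288013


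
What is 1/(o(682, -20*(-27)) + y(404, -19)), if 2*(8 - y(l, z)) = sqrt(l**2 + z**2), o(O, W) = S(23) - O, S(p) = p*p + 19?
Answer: 504/100073 - 2*sqrt(163577)/100073 ≈ -0.0030467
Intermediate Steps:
S(p) = 19 + p**2 (S(p) = p**2 + 19 = 19 + p**2)
o(O, W) = 548 - O (o(O, W) = (19 + 23**2) - O = (19 + 529) - O = 548 - O)
y(l, z) = 8 - sqrt(l**2 + z**2)/2
1/(o(682, -20*(-27)) + y(404, -19)) = 1/((548 - 1*682) + (8 - sqrt(404**2 + (-19)**2)/2)) = 1/((548 - 682) + (8 - sqrt(163216 + 361)/2)) = 1/(-134 + (8 - sqrt(163577)/2)) = 1/(-126 - sqrt(163577)/2)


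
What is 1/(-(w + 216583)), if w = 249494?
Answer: -1/466077 ≈ -2.1456e-6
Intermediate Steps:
1/(-(w + 216583)) = 1/(-(249494 + 216583)) = 1/(-1*466077) = 1/(-466077) = -1/466077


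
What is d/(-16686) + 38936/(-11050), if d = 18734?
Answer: -214174199/46095075 ≈ -4.6464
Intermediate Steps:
d/(-16686) + 38936/(-11050) = 18734/(-16686) + 38936/(-11050) = 18734*(-1/16686) + 38936*(-1/11050) = -9367/8343 - 19468/5525 = -214174199/46095075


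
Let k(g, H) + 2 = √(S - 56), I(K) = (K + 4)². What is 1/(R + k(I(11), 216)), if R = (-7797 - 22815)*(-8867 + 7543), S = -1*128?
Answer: 20265143/821352041620990 - I*√46/821352041620990 ≈ 2.4673e-8 - 8.2575e-15*I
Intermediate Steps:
I(K) = (4 + K)²
S = -128
k(g, H) = -2 + 2*I*√46 (k(g, H) = -2 + √(-128 - 56) = -2 + √(-184) = -2 + 2*I*√46)
R = 40530288 (R = -30612*(-1324) = 40530288)
1/(R + k(I(11), 216)) = 1/(40530288 + (-2 + 2*I*√46)) = 1/(40530286 + 2*I*√46)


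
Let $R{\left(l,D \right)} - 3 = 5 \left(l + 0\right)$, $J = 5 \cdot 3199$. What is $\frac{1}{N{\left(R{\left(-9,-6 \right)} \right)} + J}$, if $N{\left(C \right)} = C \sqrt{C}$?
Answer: $\frac{2285}{36559159} + \frac{6 i \sqrt{42}}{36559159} \approx 6.2501 \cdot 10^{-5} + 1.0636 \cdot 10^{-6} i$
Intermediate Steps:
$J = 15995$
$R{\left(l,D \right)} = 3 + 5 l$ ($R{\left(l,D \right)} = 3 + 5 \left(l + 0\right) = 3 + 5 l$)
$N{\left(C \right)} = C^{\frac{3}{2}}$
$\frac{1}{N{\left(R{\left(-9,-6 \right)} \right)} + J} = \frac{1}{\left(3 + 5 \left(-9\right)\right)^{\frac{3}{2}} + 15995} = \frac{1}{\left(3 - 45\right)^{\frac{3}{2}} + 15995} = \frac{1}{\left(-42\right)^{\frac{3}{2}} + 15995} = \frac{1}{- 42 i \sqrt{42} + 15995} = \frac{1}{15995 - 42 i \sqrt{42}}$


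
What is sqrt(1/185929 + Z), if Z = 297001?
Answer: sqrt(10267203702955970)/185929 ≈ 544.98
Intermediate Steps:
sqrt(1/185929 + Z) = sqrt(1/185929 + 297001) = sqrt(55221098930/185929) = sqrt(10267203702955970)/185929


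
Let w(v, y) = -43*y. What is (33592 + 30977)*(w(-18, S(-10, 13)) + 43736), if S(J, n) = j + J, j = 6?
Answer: 2835095652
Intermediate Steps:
S(J, n) = 6 + J
(33592 + 30977)*(w(-18, S(-10, 13)) + 43736) = (33592 + 30977)*(-43*(6 - 10) + 43736) = 64569*(-43*(-4) + 43736) = 64569*(172 + 43736) = 64569*43908 = 2835095652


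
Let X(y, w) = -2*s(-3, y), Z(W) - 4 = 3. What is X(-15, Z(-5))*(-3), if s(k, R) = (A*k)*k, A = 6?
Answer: 324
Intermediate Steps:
Z(W) = 7 (Z(W) = 4 + 3 = 7)
s(k, R) = 6*k² (s(k, R) = (6*k)*k = 6*k²)
X(y, w) = -108 (X(y, w) = -12*(-3)² = -12*9 = -2*54 = -108)
X(-15, Z(-5))*(-3) = -108*(-3) = 324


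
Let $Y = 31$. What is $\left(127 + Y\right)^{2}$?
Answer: $24964$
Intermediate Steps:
$\left(127 + Y\right)^{2} = \left(127 + 31\right)^{2} = 158^{2} = 24964$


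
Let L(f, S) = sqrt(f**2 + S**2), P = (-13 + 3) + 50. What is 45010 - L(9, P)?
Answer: 44969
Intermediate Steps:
P = 40 (P = -10 + 50 = 40)
L(f, S) = sqrt(S**2 + f**2)
45010 - L(9, P) = 45010 - sqrt(40**2 + 9**2) = 45010 - sqrt(1600 + 81) = 45010 - sqrt(1681) = 45010 - 1*41 = 45010 - 41 = 44969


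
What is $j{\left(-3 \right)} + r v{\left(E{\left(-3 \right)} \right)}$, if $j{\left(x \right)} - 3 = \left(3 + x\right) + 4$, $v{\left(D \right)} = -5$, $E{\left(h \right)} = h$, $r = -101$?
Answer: $512$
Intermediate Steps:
$j{\left(x \right)} = 10 + x$ ($j{\left(x \right)} = 3 + \left(\left(3 + x\right) + 4\right) = 3 + \left(7 + x\right) = 10 + x$)
$j{\left(-3 \right)} + r v{\left(E{\left(-3 \right)} \right)} = \left(10 - 3\right) - -505 = 7 + 505 = 512$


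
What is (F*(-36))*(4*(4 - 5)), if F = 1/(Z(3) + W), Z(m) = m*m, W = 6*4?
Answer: 48/11 ≈ 4.3636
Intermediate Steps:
W = 24
Z(m) = m²
F = 1/33 (F = 1/(3² + 24) = 1/(9 + 24) = 1/33 ≈ 0.030303)
(F*(-36))*(4*(4 - 5)) = ((1/33)*(-36))*(4*(4 - 5)) = -48*(-1)/11 = -12/11*(-4) = 48/11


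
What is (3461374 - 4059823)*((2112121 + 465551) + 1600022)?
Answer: -2500136796606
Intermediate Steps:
(3461374 - 4059823)*((2112121 + 465551) + 1600022) = -598449*(2577672 + 1600022) = -598449*4177694 = -2500136796606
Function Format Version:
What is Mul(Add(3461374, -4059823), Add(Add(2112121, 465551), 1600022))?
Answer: -2500136796606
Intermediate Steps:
Mul(Add(3461374, -4059823), Add(Add(2112121, 465551), 1600022)) = Mul(-598449, Add(2577672, 1600022)) = Mul(-598449, 4177694) = -2500136796606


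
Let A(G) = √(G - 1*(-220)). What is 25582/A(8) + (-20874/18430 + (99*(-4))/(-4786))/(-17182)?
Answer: 23151171/378888787090 + 12791*√57/57 ≈ 1694.2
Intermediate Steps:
A(G) = √(220 + G) (A(G) = √(G + 220) = √(220 + G))
25582/A(8) + (-20874/18430 + (99*(-4))/(-4786))/(-17182) = 25582/(√(220 + 8)) + (-20874/18430 + (99*(-4))/(-4786))/(-17182) = 25582/(√228) + (-20874*1/18430 - 396*(-1/4786))*(-1/17182) = 25582/((2*√57)) + (-10437/9215 + 198/2393)*(-1/17182) = 25582*(√57/114) - 23151171/22051495*(-1/17182) = 12791*√57/57 + 23151171/378888787090 = 23151171/378888787090 + 12791*√57/57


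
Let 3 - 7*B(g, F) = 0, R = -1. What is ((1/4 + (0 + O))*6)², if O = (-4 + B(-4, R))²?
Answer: 58476609/9604 ≈ 6088.8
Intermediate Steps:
B(g, F) = 3/7 (B(g, F) = 3/7 - ⅐*0 = 3/7 + 0 = 3/7)
O = 625/49 (O = (-4 + 3/7)² = (-25/7)² = 625/49 ≈ 12.755)
((1/4 + (0 + O))*6)² = ((1/4 + (0 + 625/49))*6)² = ((1*(¼) + 625/49)*6)² = ((¼ + 625/49)*6)² = ((2549/196)*6)² = (7647/98)² = 58476609/9604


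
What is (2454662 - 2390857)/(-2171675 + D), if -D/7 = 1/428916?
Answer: -27366985380/931466154307 ≈ -0.029381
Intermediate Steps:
D = -7/428916 ≈ -1.6320e-5
(2454662 - 2390857)/(-2171675 + D) = (2454662 - 2390857)/(-2171675 - 7/428916) = 63805/(-931466154307/428916) = 63805*(-428916/931466154307) = -27366985380/931466154307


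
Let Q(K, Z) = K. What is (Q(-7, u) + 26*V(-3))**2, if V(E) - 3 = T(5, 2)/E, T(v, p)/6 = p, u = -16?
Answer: 1089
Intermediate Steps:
T(v, p) = 6*p
V(E) = 3 + 12/E (V(E) = 3 + (6*2)/E = 3 + 12/E)
(Q(-7, u) + 26*V(-3))**2 = (-7 + 26*(3 + 12/(-3)))**2 = (-7 + 26*(3 + 12*(-1/3)))**2 = (-7 + 26*(3 - 4))**2 = (-7 + 26*(-1))**2 = (-7 - 26)**2 = (-33)**2 = 1089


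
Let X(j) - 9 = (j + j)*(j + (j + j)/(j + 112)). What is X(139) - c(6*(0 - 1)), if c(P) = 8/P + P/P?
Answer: 29336306/753 ≈ 38959.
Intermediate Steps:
X(j) = 9 + 2*j*(j + 2*j/(112 + j)) (X(j) = 9 + (j + j)*(j + (j + j)/(j + 112)) = 9 + (2*j)*(j + (2*j)/(112 + j)) = 9 + (2*j)*(j + 2*j/(112 + j)) = 9 + 2*j*(j + 2*j/(112 + j)))
c(P) = 1 + 8/P (c(P) = 8/P + 1 = 1 + 8/P)
X(139) - c(6*(0 - 1)) = (1008 + 2*139³ + 9*139 + 228*139²)/(112 + 139) - (8 + 6*(0 - 1))/(6*(0 - 1)) = (1008 + 2*2685619 + 1251 + 228*19321)/251 - (8 + 6*(-1))/(6*(-1)) = (1008 + 5371238 + 1251 + 4405188)/251 - (8 - 6)/(-6) = (1/251)*9778685 - (-1)*2/6 = 9778685/251 - 1*(-⅓) = 9778685/251 + ⅓ = 29336306/753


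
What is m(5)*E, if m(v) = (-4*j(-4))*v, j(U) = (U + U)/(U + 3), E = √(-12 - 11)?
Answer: -160*I*√23 ≈ -767.33*I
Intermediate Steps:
E = I*√23 (E = √(-23) = I*√23 ≈ 4.7958*I)
j(U) = 2*U/(3 + U) (j(U) = (2*U)/(3 + U) = 2*U/(3 + U))
m(v) = -32*v (m(v) = (-8*(-4)/(3 - 4))*v = (-8*(-4)/(-1))*v = (-8*(-4)*(-1))*v = (-4*8)*v = -32*v)
m(5)*E = (-32*5)*(I*√23) = -160*I*√23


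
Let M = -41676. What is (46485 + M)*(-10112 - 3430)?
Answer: -65123478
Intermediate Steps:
(46485 + M)*(-10112 - 3430) = (46485 - 41676)*(-10112 - 3430) = 4809*(-13542) = -65123478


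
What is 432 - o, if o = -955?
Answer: 1387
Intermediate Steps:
432 - o = 432 - 1*(-955) = 432 + 955 = 1387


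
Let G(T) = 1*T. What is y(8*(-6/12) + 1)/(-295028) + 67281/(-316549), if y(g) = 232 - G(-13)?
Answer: -19927333373/93390818372 ≈ -0.21338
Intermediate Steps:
G(T) = T
y(g) = 245 (y(g) = 232 - 1*(-13) = 232 + 13 = 245)
y(8*(-6/12) + 1)/(-295028) + 67281/(-316549) = 245/(-295028) + 67281/(-316549) = 245*(-1/295028) + 67281*(-1/316549) = -245/295028 - 67281/316549 = -19927333373/93390818372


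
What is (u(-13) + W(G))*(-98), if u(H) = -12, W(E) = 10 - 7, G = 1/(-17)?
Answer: 882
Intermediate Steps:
G = -1/17 ≈ -0.058824
W(E) = 3
(u(-13) + W(G))*(-98) = (-12 + 3)*(-98) = -9*(-98) = 882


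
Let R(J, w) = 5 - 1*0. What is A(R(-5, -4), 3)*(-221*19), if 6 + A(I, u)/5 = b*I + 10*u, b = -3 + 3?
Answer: -503880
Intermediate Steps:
b = 0
R(J, w) = 5 (R(J, w) = 5 + 0 = 5)
A(I, u) = -30 + 50*u (A(I, u) = -30 + 5*(0*I + 10*u) = -30 + 5*(0 + 10*u) = -30 + 5*(10*u) = -30 + 50*u)
A(R(-5, -4), 3)*(-221*19) = (-30 + 50*3)*(-221*19) = (-30 + 150)*(-4199) = 120*(-4199) = -503880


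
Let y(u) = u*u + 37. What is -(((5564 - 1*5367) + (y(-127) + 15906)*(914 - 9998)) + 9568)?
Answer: 291332283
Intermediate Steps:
y(u) = 37 + u**2 (y(u) = u**2 + 37 = 37 + u**2)
-(((5564 - 1*5367) + (y(-127) + 15906)*(914 - 9998)) + 9568) = -(((5564 - 1*5367) + ((37 + (-127)**2) + 15906)*(914 - 9998)) + 9568) = -(((5564 - 5367) + ((37 + 16129) + 15906)*(-9084)) + 9568) = -((197 + (16166 + 15906)*(-9084)) + 9568) = -((197 + 32072*(-9084)) + 9568) = -((197 - 291342048) + 9568) = -(-291341851 + 9568) = -1*(-291332283) = 291332283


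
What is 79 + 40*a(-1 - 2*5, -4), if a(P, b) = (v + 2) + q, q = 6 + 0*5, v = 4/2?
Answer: 479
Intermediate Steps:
v = 2 (v = 4*(½) = 2)
q = 6 (q = 6 + 0 = 6)
a(P, b) = 10 (a(P, b) = (2 + 2) + 6 = 4 + 6 = 10)
79 + 40*a(-1 - 2*5, -4) = 79 + 40*10 = 79 + 400 = 479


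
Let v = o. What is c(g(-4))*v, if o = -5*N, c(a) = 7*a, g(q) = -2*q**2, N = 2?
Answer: 2240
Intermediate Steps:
o = -10 (o = -5*2 = -10)
v = -10
c(g(-4))*v = (7*(-2*(-4)**2))*(-10) = (7*(-2*16))*(-10) = (7*(-32))*(-10) = -224*(-10) = 2240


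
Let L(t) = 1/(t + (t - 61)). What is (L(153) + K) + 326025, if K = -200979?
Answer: 30636271/245 ≈ 1.2505e+5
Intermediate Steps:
L(t) = 1/(-61 + 2*t) (L(t) = 1/(t + (-61 + t)) = 1/(-61 + 2*t))
(L(153) + K) + 326025 = (1/(-61 + 2*153) - 200979) + 326025 = (1/(-61 + 306) - 200979) + 326025 = (1/245 - 200979) + 326025 = -49239854/245 + 326025 = 30636271/245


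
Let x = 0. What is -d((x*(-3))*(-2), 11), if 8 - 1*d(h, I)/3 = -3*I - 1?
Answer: -126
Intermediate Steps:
d(h, I) = 27 + 9*I (d(h, I) = 24 - 3*(-3*I - 1) = 24 - 3*(-1 - 3*I) = 24 + (3 + 9*I) = 27 + 9*I)
-d((x*(-3))*(-2), 11) = -(27 + 9*11) = -(27 + 99) = -1*126 = -126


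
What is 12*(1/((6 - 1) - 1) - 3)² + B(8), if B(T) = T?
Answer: 395/4 ≈ 98.750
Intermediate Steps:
12*(1/((6 - 1) - 1) - 3)² + B(8) = 12*(1/((6 - 1) - 1) - 3)² + 8 = 12*(1/(5 - 1) - 3)² + 8 = 12*(1/4 - 3)² + 8 = 12*(¼ - 3)² + 8 = 12*(-11/4)² + 8 = 12*(121/16) + 8 = 363/4 + 8 = 395/4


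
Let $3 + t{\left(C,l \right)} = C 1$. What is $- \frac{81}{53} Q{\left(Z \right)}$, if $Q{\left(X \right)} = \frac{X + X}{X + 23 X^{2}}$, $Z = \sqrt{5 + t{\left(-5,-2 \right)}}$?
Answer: $- \frac{81}{42082} + \frac{1863 i \sqrt{3}}{42082} \approx -0.0019248 + 0.076679 i$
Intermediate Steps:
$t{\left(C,l \right)} = -3 + C$ ($t{\left(C,l \right)} = -3 + C 1 = -3 + C$)
$Z = i \sqrt{3}$ ($Z = \sqrt{5 - 8} = \sqrt{-3} = i \sqrt{3} \approx 1.732 i$)
$Q{\left(X \right)} = \frac{2 X}{X + 23 X^{2}}$
$- \frac{81}{53} Q{\left(Z \right)} = - \frac{81}{53} \frac{2}{1 + 23 i \sqrt{3}} = \left(-81\right) \frac{1}{53} \frac{2}{1 + 23 i \sqrt{3}} = - \frac{81 \frac{2}{1 + 23 i \sqrt{3}}}{53} = - \frac{162}{53 \left(1 + 23 i \sqrt{3}\right)}$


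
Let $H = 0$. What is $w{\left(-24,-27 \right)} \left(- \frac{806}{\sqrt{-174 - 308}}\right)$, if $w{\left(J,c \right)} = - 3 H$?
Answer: $0$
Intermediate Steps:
$w{\left(J,c \right)} = 0$ ($w{\left(J,c \right)} = \left(-3\right) 0 = 0$)
$w{\left(-24,-27 \right)} \left(- \frac{806}{\sqrt{-174 - 308}}\right) = 0 \left(- \frac{806}{\sqrt{-174 - 308}}\right) = 0 \left(- \frac{806}{\sqrt{-482}}\right) = 0 \left(- \frac{806}{i \sqrt{482}}\right) = 0 \left(- 806 \left(- \frac{i \sqrt{482}}{482}\right)\right) = 0 \frac{403 i \sqrt{482}}{241} = 0$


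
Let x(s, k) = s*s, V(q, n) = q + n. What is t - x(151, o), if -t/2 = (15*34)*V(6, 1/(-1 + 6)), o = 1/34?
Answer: -29125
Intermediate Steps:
V(q, n) = n + q
o = 1/34 ≈ 0.029412
x(s, k) = s**2
t = -6324 (t = -2*15*34*(1/(-1 + 6) + 6) = -1020*(1/5 + 6) = -1020*31/5 = -2*3162 = -6324)
t - x(151, o) = -6324 - 1*151**2 = -6324 - 1*22801 = -6324 - 22801 = -29125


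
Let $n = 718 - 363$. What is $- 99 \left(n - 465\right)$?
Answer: $10890$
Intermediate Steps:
$n = 355$ ($n = 718 - 363 = 355$)
$- 99 \left(n - 465\right) = - 99 \left(355 - 465\right) = \left(-99\right) \left(-110\right) = 10890$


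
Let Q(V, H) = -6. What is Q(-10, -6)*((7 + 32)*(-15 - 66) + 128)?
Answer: 18186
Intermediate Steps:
Q(-10, -6)*((7 + 32)*(-15 - 66) + 128) = -6*((7 + 32)*(-15 - 66) + 128) = -6*(39*(-81) + 128) = -6*(-3159 + 128) = -6*(-3031) = 18186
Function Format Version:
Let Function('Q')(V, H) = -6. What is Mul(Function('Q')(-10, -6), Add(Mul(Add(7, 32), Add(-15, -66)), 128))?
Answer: 18186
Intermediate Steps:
Mul(Function('Q')(-10, -6), Add(Mul(Add(7, 32), Add(-15, -66)), 128)) = Mul(-6, Add(Mul(Add(7, 32), Add(-15, -66)), 128)) = Mul(-6, Add(Mul(39, -81), 128)) = Mul(-6, Add(-3159, 128)) = Mul(-6, -3031) = 18186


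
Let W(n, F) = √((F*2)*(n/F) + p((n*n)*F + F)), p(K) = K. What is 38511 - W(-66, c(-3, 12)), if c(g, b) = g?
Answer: 38511 - 9*I*√163 ≈ 38511.0 - 114.9*I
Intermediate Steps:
W(n, F) = √(F + 2*n + F*n²) (W(n, F) = √((F*2)*(n/F) + ((n*n)*F + F)) = √((2*F)*(n/F) + (n²*F + F)) = √(2*n + (F*n² + F)) = √(2*n + (F + F*n²)) = √(F + 2*n + F*n²))
38511 - W(-66, c(-3, 12)) = 38511 - √(2*(-66) - 3*(1 + (-66)²)) = 38511 - √(-132 - 3*(1 + 4356)) = 38511 - √(-132 - 3*4357) = 38511 - √(-132 - 13071) = 38511 - √(-13203) = 38511 - 9*I*√163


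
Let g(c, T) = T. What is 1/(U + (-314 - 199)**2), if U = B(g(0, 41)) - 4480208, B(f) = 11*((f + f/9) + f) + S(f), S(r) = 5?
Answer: -9/37944737 ≈ -2.3719e-7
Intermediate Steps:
B(f) = 5 + 209*f/9 (B(f) = 11*((f + f/9) + f) + 5 = 11*(10*f/9 + f) + 5 = 11*(19*f/9) + 5 = 209*f/9 + 5 = 5 + 209*f/9)
U = -40313258/9 (U = (5 + (209/9)*41) - 4480208 = (5 + 8569/9) - 4480208 = 8614/9 - 4480208 = -40313258/9 ≈ -4.4792e+6)
1/(U + (-314 - 199)**2) = 1/(-40313258/9 + (-314 - 199)**2) = 1/(-40313258/9 + (-513)**2) = 1/(-40313258/9 + 263169) = 1/(-37944737/9) = -9/37944737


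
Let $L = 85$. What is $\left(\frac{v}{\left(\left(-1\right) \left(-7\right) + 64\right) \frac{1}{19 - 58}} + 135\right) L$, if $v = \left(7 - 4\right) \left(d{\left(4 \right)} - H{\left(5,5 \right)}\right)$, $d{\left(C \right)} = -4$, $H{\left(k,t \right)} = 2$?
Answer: $\frac{874395}{71} \approx 12315.0$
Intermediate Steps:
$v = -18$ ($v = \left(7 - 4\right) \left(-4 - 2\right) = 3 \left(-4 - 2\right) = 3 \left(-6\right) = -18$)
$\left(\frac{v}{\left(\left(-1\right) \left(-7\right) + 64\right) \frac{1}{19 - 58}} + 135\right) L = \left(- \frac{18}{\left(\left(-1\right) \left(-7\right) + 64\right) \frac{1}{19 - 58}} + 135\right) 85 = \left(- \frac{18}{\left(7 + 64\right) \frac{1}{-39}} + 135\right) 85 = \left(- \frac{18}{71 \left(- \frac{1}{39}\right)} + 135\right) 85 = \left(- \frac{18}{- \frac{71}{39}} + 135\right) 85 = \left(\left(-18\right) \left(- \frac{39}{71}\right) + 135\right) 85 = \left(\frac{702}{71} + 135\right) 85 = \frac{10287}{71} \cdot 85 = \frac{874395}{71}$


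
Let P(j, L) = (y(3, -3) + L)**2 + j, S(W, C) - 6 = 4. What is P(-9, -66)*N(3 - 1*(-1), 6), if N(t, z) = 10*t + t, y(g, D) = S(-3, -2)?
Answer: 137588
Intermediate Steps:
S(W, C) = 10 (S(W, C) = 6 + 4 = 10)
y(g, D) = 10
P(j, L) = j + (10 + L)**2 (P(j, L) = (10 + L)**2 + j = j + (10 + L)**2)
N(t, z) = 11*t
P(-9, -66)*N(3 - 1*(-1), 6) = (-9 + (10 - 66)**2)*(11*(3 - 1*(-1))) = (-9 + (-56)**2)*(11*(3 + 1)) = (-9 + 3136)*(11*4) = 3127*44 = 137588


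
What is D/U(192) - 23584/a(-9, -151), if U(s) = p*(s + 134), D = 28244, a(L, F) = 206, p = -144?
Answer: -139118195/1208808 ≈ -115.09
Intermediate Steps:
U(s) = -19296 - 144*s (U(s) = -144*(s + 134) = -144*(134 + s) = -19296 - 144*s)
D/U(192) - 23584/a(-9, -151) = 28244/(-19296 - 144*192) - 23584/206 = 28244/(-19296 - 27648) - 23584*1/206 = 28244/(-46944) - 11792/103 = 28244*(-1/46944) - 11792/103 = -7061/11736 - 11792/103 = -139118195/1208808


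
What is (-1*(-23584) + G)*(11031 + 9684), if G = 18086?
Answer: 863194050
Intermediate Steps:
(-1*(-23584) + G)*(11031 + 9684) = (-1*(-23584) + 18086)*(11031 + 9684) = (23584 + 18086)*20715 = 41670*20715 = 863194050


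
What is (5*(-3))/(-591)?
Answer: 5/197 ≈ 0.025381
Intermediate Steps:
(5*(-3))/(-591) = -1/591*(-15) = 5/197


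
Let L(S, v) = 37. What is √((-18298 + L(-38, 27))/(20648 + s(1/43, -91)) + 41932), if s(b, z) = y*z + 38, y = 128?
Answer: √3425068994890/9038 ≈ 204.77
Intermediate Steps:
s(b, z) = 38 + 128*z (s(b, z) = 128*z + 38 = 38 + 128*z)
√((-18298 + L(-38, 27))/(20648 + s(1/43, -91)) + 41932) = √((-18298 + 37)/(20648 + (38 + 128*(-91))) + 41932) = √(-18261/(20648 + (38 - 11648)) + 41932) = √(-18261/(20648 - 11610) + 41932) = √(-18261/9038 + 41932) = √(378963155/9038) = √3425068994890/9038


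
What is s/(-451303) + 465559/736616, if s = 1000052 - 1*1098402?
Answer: 282554356977/332437010648 ≈ 0.84995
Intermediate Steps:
s = -98350 (s = 1000052 - 1098402 = -98350)
s/(-451303) + 465559/736616 = -98350/(-451303) + 465559/736616 = -98350*(-1/451303) + 465559*(1/736616) = 98350/451303 + 465559/736616 = 282554356977/332437010648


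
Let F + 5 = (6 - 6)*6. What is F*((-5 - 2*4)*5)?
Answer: 325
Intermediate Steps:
F = -5 (F = -5 + (6 - 6)*6 = -5 + 0*6 = -5 + 0 = -5)
F*((-5 - 2*4)*5) = -5*(-5 - 2*4)*5 = -5*(-5 - 8)*5 = -(-65)*5 = -5*(-65) = 325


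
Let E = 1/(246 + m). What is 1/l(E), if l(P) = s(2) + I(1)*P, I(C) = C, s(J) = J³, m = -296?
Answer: 50/399 ≈ 0.12531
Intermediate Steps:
E = -1/50 (E = 1/(246 - 296) = 1/(-50) = -1/50 ≈ -0.020000)
l(P) = 8 + P (l(P) = 2³ + 1*P = 8 + P)
1/l(E) = 1/(8 - 1/50) = 1/(399/50) = 50/399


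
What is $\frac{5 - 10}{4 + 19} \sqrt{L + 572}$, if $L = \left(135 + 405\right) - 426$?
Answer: $- \frac{35 \sqrt{14}}{23} \approx -5.6938$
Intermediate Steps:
$L = 114$ ($L = 540 - 426 = 114$)
$\frac{5 - 10}{4 + 19} \sqrt{L + 572} = \frac{5 - 10}{4 + 19} \sqrt{114 + 572} = - \frac{5}{23} \sqrt{686} = \left(-5\right) \frac{1}{23} \cdot 7 \sqrt{14} = - \frac{5 \cdot 7 \sqrt{14}}{23} = - \frac{35 \sqrt{14}}{23}$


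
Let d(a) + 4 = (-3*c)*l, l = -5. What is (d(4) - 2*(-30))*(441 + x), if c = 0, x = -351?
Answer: 5040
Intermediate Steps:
d(a) = -4 (d(a) = -4 - 3*0*(-5) = -4 + 0*(-5) = -4 + 0 = -4)
(d(4) - 2*(-30))*(441 + x) = (-4 - 2*(-30))*(441 - 351) = (-4 + 60)*90 = 56*90 = 5040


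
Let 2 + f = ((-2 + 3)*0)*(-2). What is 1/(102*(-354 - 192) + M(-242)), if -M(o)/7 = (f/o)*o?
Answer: -1/55678 ≈ -1.7960e-5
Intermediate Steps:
f = -2 (f = -2 + ((-2 + 3)*0)*(-2) = -2 + (1*0)*(-2) = -2 + 0*(-2) = -2 + 0 = -2)
M(o) = 14 (M(o) = -7*(-2/o)*o = -7*(-2) = 14)
1/(102*(-354 - 192) + M(-242)) = 1/(102*(-354 - 192) + 14) = 1/(102*(-546) + 14) = 1/(-55692 + 14) = 1/(-55678) = -1/55678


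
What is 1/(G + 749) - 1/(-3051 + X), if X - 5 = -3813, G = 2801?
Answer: 10409/24349450 ≈ 0.00042748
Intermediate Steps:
X = -3808 (X = 5 - 3813 = -3808)
1/(G + 749) - 1/(-3051 + X) = 1/(2801 + 749) - 1/(-3051 - 3808) = 1/3550 - 1/(-6859) = 1/3550 - 1*(-1/6859) = 1/3550 + 1/6859 = 10409/24349450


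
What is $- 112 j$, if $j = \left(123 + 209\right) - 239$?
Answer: $-10416$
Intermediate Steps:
$j = 93$ ($j = 332 - 239 = 93$)
$- 112 j = \left(-112\right) 93 = -10416$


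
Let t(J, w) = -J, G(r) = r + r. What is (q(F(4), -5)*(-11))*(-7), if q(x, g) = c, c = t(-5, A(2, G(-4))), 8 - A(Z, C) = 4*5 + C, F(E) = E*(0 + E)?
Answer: 385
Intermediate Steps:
G(r) = 2*r
F(E) = E**2 (F(E) = E*E = E**2)
A(Z, C) = -12 - C (A(Z, C) = 8 - (4*5 + C) = 8 - (20 + C) = 8 + (-20 - C) = -12 - C)
c = 5 (c = -1*(-5) = 5)
q(x, g) = 5
(q(F(4), -5)*(-11))*(-7) = (5*(-11))*(-7) = -55*(-7) = 385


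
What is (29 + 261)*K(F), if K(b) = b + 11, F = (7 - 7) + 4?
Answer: 4350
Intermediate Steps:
F = 4 (F = 0 + 4 = 4)
K(b) = 11 + b
(29 + 261)*K(F) = (29 + 261)*(11 + 4) = 290*15 = 4350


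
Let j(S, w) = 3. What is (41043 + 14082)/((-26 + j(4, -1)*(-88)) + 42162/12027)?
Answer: -73665375/382852 ≈ -192.41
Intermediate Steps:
(41043 + 14082)/((-26 + j(4, -1)*(-88)) + 42162/12027) = (41043 + 14082)/((-26 + 3*(-88)) + 42162/12027) = 55125/((-26 - 264) + 42162*(1/12027)) = 55125/(-290 + 14054/4009) = 55125/(-1148556/4009) = 55125*(-4009/1148556) = -73665375/382852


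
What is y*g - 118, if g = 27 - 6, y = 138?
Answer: 2780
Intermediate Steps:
g = 21
y*g - 118 = 138*21 - 118 = 2898 - 118 = 2780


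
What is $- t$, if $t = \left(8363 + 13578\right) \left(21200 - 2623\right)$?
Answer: $-407597957$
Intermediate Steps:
$t = 407597957$ ($t = 21941 \cdot 18577 = 407597957$)
$- t = \left(-1\right) 407597957 = -407597957$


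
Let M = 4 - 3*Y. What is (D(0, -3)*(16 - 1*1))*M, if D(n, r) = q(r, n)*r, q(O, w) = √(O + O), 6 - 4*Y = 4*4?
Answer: -1035*I*√6/2 ≈ -1267.6*I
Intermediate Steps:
Y = -5/2 (Y = 3/2 - 4 = -5/2 ≈ -2.5000)
q(O, w) = √2*√O (q(O, w) = √(2*O) = √2*√O)
M = 23/2 (M = 4 - 3*(-5/2) = 4 + 15/2 = 23/2 ≈ 11.500)
D(n, r) = √2*r^(3/2) (D(n, r) = (√2*√r)*r = √2*r^(3/2))
(D(0, -3)*(16 - 1*1))*M = ((√2*(-3)^(3/2))*(16 - 1*1))*(23/2) = ((√2*(-3*I*√3))*(16 - 1))*(23/2) = (-3*I*√6*15)*(23/2) = -45*I*√6*(23/2) = -1035*I*√6/2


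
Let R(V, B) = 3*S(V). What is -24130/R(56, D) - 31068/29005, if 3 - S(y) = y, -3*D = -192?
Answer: 694950838/4611795 ≈ 150.69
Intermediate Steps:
D = 64 (D = -⅓*(-192) = 64)
S(y) = 3 - y
R(V, B) = 9 - 3*V (R(V, B) = 3*(3 - V) = 9 - 3*V)
-24130/R(56, D) - 31068/29005 = -24130/(9 - 3*56) - 31068/29005 = -24130/(9 - 168) - 31068*1/29005 = -24130/(-159) - 31068/29005 = -24130*(-1/159) - 31068/29005 = 24130/159 - 31068/29005 = 694950838/4611795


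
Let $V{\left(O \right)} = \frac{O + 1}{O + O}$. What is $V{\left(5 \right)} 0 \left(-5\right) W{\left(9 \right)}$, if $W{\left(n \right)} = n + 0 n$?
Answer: $0$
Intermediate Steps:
$V{\left(O \right)} = \frac{1 + O}{2 O}$
$W{\left(n \right)} = n$ ($W{\left(n \right)} = n + 0 = n$)
$V{\left(5 \right)} 0 \left(-5\right) W{\left(9 \right)} = \frac{1 + 5}{2 \cdot 5} \cdot 0 \left(-5\right) 9 = \frac{1}{2} \cdot \frac{1}{5} \cdot 6 \cdot 0 \left(-5\right) 9 = \frac{3}{5} \cdot 0 \left(-5\right) 9 = 0 \left(-5\right) 9 = 0 \cdot 9 = 0$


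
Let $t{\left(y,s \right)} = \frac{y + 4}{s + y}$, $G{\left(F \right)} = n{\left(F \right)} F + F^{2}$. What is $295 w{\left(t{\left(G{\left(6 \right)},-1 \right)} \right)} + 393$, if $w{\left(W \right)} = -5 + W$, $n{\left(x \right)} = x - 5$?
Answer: $- \frac{30792}{41} \approx -751.02$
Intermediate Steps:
$n{\left(x \right)} = -5 + x$ ($n{\left(x \right)} = x - 5 = -5 + x$)
$G{\left(F \right)} = F^{2} + F \left(-5 + F\right)$ ($G{\left(F \right)} = \left(-5 + F\right) F + F^{2} = F \left(-5 + F\right) + F^{2} = F^{2} + F \left(-5 + F\right)$)
$t{\left(y,s \right)} = \frac{4 + y}{s + y}$
$295 w{\left(t{\left(G{\left(6 \right)},-1 \right)} \right)} + 393 = 295 \left(-5 + \frac{4 + 6 \left(-5 + 2 \cdot 6\right)}{-1 + 6 \left(-5 + 2 \cdot 6\right)}\right) + 393 = 295 \left(-5 + \frac{4 + 6 \left(-5 + 12\right)}{-1 + 6 \left(-5 + 12\right)}\right) + 393 = 295 \left(-5 + \frac{4 + 6 \cdot 7}{-1 + 6 \cdot 7}\right) + 393 = 295 \left(-5 + \frac{4 + 42}{-1 + 42}\right) + 393 = 295 \left(-5 + \frac{1}{41} \cdot 46\right) + 393 = 295 \left(-5 + \frac{46}{41}\right) + 393 = 295 \left(- \frac{159}{41}\right) + 393 = - \frac{46905}{41} + 393 = - \frac{30792}{41}$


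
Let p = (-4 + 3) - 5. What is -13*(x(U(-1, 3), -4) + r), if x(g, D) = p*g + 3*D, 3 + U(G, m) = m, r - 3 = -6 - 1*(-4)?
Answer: 143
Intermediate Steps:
r = 1 (r = 3 + (-6 - 1*(-4)) = 3 + (-6 + 4) = 3 - 2 = 1)
U(G, m) = -3 + m
p = -6 (p = -1 - 5 = -6)
x(g, D) = -6*g + 3*D
-13*(x(U(-1, 3), -4) + r) = -13*((-6*(-3 + 3) + 3*(-4)) + 1) = -13*((-6*0 - 12) + 1) = -13*((0 - 12) + 1) = -13*(-12 + 1) = -13*(-11) = 143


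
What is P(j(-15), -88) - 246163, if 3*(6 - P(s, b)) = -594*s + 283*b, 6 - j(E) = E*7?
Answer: -647633/3 ≈ -2.1588e+5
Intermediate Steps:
j(E) = 6 - 7*E (j(E) = 6 - E*7 = 6 - 7*E)
P(s, b) = 6 + 198*s - 283*b/3 (P(s, b) = 6 - (-594*s + 283*b)/3 = 6 + (198*s - 283*b/3) = 6 + 198*s - 283*b/3)
P(j(-15), -88) - 246163 = (6 + 198*(6 - 7*(-15)) - 283/3*(-88)) - 246163 = (6 + 198*(6 + 105) + 24904/3) - 246163 = (6 + 198*111 + 24904/3) - 246163 = (6 + 21978 + 24904/3) - 246163 = 90856/3 - 246163 = -647633/3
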